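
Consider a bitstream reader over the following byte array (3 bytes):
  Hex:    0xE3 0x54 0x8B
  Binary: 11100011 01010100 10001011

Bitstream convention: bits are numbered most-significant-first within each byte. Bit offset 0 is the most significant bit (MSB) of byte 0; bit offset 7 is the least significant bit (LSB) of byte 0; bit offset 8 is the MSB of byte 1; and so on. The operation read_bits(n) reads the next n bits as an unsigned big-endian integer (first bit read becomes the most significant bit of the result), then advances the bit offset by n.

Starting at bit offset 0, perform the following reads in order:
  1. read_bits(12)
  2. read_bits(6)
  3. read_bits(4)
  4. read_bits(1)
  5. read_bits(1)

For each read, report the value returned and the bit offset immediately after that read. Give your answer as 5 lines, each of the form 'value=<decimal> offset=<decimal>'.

Answer: value=3637 offset=12
value=18 offset=18
value=2 offset=22
value=1 offset=23
value=1 offset=24

Derivation:
Read 1: bits[0:12] width=12 -> value=3637 (bin 111000110101); offset now 12 = byte 1 bit 4; 12 bits remain
Read 2: bits[12:18] width=6 -> value=18 (bin 010010); offset now 18 = byte 2 bit 2; 6 bits remain
Read 3: bits[18:22] width=4 -> value=2 (bin 0010); offset now 22 = byte 2 bit 6; 2 bits remain
Read 4: bits[22:23] width=1 -> value=1 (bin 1); offset now 23 = byte 2 bit 7; 1 bits remain
Read 5: bits[23:24] width=1 -> value=1 (bin 1); offset now 24 = byte 3 bit 0; 0 bits remain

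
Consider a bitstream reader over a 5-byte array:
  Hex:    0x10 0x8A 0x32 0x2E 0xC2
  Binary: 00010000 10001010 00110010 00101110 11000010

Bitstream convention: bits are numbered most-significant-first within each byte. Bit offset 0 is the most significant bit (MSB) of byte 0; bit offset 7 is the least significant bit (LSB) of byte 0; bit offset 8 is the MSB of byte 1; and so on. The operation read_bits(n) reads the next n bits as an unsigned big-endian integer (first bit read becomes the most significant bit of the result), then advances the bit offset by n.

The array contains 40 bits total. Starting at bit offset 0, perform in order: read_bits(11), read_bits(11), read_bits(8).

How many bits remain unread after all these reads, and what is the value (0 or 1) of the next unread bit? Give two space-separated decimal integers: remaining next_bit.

Read 1: bits[0:11] width=11 -> value=132 (bin 00010000100); offset now 11 = byte 1 bit 3; 29 bits remain
Read 2: bits[11:22] width=11 -> value=652 (bin 01010001100); offset now 22 = byte 2 bit 6; 18 bits remain
Read 3: bits[22:30] width=8 -> value=139 (bin 10001011); offset now 30 = byte 3 bit 6; 10 bits remain

Answer: 10 1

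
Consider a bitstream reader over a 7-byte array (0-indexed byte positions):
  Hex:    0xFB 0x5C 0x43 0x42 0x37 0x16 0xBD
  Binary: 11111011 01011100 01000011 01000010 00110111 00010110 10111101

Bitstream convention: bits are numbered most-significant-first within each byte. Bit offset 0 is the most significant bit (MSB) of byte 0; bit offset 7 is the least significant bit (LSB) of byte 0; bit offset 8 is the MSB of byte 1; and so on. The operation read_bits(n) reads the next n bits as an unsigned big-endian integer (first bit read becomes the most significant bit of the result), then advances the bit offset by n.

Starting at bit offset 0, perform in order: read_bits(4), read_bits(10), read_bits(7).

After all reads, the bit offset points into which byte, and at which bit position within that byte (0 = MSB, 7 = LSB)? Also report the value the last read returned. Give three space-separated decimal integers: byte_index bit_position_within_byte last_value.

Read 1: bits[0:4] width=4 -> value=15 (bin 1111); offset now 4 = byte 0 bit 4; 52 bits remain
Read 2: bits[4:14] width=10 -> value=727 (bin 1011010111); offset now 14 = byte 1 bit 6; 42 bits remain
Read 3: bits[14:21] width=7 -> value=8 (bin 0001000); offset now 21 = byte 2 bit 5; 35 bits remain

Answer: 2 5 8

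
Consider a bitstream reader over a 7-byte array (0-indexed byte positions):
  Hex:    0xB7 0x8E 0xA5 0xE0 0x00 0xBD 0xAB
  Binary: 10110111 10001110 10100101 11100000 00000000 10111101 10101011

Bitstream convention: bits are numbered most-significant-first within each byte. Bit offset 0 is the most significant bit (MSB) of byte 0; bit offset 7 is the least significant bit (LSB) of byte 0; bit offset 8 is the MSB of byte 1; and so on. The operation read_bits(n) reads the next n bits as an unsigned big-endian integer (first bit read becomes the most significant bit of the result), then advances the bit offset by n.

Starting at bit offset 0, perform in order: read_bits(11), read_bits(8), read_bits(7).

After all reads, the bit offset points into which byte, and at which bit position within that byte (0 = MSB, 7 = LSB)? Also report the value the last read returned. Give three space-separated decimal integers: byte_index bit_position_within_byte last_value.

Answer: 3 2 23

Derivation:
Read 1: bits[0:11] width=11 -> value=1468 (bin 10110111100); offset now 11 = byte 1 bit 3; 45 bits remain
Read 2: bits[11:19] width=8 -> value=117 (bin 01110101); offset now 19 = byte 2 bit 3; 37 bits remain
Read 3: bits[19:26] width=7 -> value=23 (bin 0010111); offset now 26 = byte 3 bit 2; 30 bits remain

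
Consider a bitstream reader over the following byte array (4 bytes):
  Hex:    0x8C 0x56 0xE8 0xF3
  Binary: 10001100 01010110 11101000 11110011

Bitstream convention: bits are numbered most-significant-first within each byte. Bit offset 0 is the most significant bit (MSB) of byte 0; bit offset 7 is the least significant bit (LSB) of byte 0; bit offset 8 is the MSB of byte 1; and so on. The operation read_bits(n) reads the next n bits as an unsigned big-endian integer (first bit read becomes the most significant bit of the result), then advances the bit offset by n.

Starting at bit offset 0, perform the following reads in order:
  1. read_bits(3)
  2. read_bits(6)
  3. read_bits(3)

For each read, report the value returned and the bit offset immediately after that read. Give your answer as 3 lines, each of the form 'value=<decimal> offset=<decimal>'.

Read 1: bits[0:3] width=3 -> value=4 (bin 100); offset now 3 = byte 0 bit 3; 29 bits remain
Read 2: bits[3:9] width=6 -> value=24 (bin 011000); offset now 9 = byte 1 bit 1; 23 bits remain
Read 3: bits[9:12] width=3 -> value=5 (bin 101); offset now 12 = byte 1 bit 4; 20 bits remain

Answer: value=4 offset=3
value=24 offset=9
value=5 offset=12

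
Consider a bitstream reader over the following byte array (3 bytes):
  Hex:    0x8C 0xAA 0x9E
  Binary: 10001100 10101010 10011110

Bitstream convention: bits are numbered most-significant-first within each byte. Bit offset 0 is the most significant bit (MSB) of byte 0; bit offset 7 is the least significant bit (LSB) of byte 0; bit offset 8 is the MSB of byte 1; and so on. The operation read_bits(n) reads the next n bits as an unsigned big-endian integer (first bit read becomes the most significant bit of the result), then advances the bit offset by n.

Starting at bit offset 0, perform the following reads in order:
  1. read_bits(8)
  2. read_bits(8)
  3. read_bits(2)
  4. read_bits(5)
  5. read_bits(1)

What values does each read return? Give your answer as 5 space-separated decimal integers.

Read 1: bits[0:8] width=8 -> value=140 (bin 10001100); offset now 8 = byte 1 bit 0; 16 bits remain
Read 2: bits[8:16] width=8 -> value=170 (bin 10101010); offset now 16 = byte 2 bit 0; 8 bits remain
Read 3: bits[16:18] width=2 -> value=2 (bin 10); offset now 18 = byte 2 bit 2; 6 bits remain
Read 4: bits[18:23] width=5 -> value=15 (bin 01111); offset now 23 = byte 2 bit 7; 1 bits remain
Read 5: bits[23:24] width=1 -> value=0 (bin 0); offset now 24 = byte 3 bit 0; 0 bits remain

Answer: 140 170 2 15 0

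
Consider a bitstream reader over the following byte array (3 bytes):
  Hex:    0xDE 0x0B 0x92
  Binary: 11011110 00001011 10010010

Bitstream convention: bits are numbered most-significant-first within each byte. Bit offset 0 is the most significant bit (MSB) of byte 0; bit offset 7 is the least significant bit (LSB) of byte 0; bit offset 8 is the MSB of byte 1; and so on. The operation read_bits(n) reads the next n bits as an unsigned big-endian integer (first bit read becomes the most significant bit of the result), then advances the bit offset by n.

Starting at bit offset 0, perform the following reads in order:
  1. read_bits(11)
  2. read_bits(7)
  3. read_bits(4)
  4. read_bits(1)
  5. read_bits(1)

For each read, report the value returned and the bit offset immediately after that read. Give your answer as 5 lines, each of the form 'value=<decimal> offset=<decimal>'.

Answer: value=1776 offset=11
value=46 offset=18
value=4 offset=22
value=1 offset=23
value=0 offset=24

Derivation:
Read 1: bits[0:11] width=11 -> value=1776 (bin 11011110000); offset now 11 = byte 1 bit 3; 13 bits remain
Read 2: bits[11:18] width=7 -> value=46 (bin 0101110); offset now 18 = byte 2 bit 2; 6 bits remain
Read 3: bits[18:22] width=4 -> value=4 (bin 0100); offset now 22 = byte 2 bit 6; 2 bits remain
Read 4: bits[22:23] width=1 -> value=1 (bin 1); offset now 23 = byte 2 bit 7; 1 bits remain
Read 5: bits[23:24] width=1 -> value=0 (bin 0); offset now 24 = byte 3 bit 0; 0 bits remain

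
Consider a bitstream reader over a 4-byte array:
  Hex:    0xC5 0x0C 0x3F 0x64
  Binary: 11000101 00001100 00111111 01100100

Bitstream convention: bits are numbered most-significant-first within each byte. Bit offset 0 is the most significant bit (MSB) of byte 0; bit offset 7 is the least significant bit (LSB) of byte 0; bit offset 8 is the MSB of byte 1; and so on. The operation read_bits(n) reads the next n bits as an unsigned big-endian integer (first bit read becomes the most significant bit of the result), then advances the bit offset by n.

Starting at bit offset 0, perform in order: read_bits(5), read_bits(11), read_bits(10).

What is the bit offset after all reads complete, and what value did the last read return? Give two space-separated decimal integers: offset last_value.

Read 1: bits[0:5] width=5 -> value=24 (bin 11000); offset now 5 = byte 0 bit 5; 27 bits remain
Read 2: bits[5:16] width=11 -> value=1292 (bin 10100001100); offset now 16 = byte 2 bit 0; 16 bits remain
Read 3: bits[16:26] width=10 -> value=253 (bin 0011111101); offset now 26 = byte 3 bit 2; 6 bits remain

Answer: 26 253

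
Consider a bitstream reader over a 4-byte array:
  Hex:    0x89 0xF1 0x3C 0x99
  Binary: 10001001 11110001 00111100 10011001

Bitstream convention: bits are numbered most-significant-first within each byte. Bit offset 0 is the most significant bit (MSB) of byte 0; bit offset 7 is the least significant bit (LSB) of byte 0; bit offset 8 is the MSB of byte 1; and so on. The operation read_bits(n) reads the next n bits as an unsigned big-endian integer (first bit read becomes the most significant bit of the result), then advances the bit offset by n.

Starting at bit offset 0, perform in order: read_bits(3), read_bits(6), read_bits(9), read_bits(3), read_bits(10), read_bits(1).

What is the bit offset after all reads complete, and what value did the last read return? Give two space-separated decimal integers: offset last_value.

Answer: 32 1

Derivation:
Read 1: bits[0:3] width=3 -> value=4 (bin 100); offset now 3 = byte 0 bit 3; 29 bits remain
Read 2: bits[3:9] width=6 -> value=19 (bin 010011); offset now 9 = byte 1 bit 1; 23 bits remain
Read 3: bits[9:18] width=9 -> value=452 (bin 111000100); offset now 18 = byte 2 bit 2; 14 bits remain
Read 4: bits[18:21] width=3 -> value=7 (bin 111); offset now 21 = byte 2 bit 5; 11 bits remain
Read 5: bits[21:31] width=10 -> value=588 (bin 1001001100); offset now 31 = byte 3 bit 7; 1 bits remain
Read 6: bits[31:32] width=1 -> value=1 (bin 1); offset now 32 = byte 4 bit 0; 0 bits remain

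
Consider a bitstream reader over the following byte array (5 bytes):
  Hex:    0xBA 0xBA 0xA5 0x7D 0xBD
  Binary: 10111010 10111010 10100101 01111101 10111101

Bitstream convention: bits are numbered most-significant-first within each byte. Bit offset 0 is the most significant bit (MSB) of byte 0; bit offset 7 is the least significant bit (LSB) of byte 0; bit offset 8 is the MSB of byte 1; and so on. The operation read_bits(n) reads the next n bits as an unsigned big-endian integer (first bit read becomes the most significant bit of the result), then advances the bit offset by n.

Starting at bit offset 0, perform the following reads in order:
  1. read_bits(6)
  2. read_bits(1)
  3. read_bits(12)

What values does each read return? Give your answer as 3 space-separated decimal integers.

Read 1: bits[0:6] width=6 -> value=46 (bin 101110); offset now 6 = byte 0 bit 6; 34 bits remain
Read 2: bits[6:7] width=1 -> value=1 (bin 1); offset now 7 = byte 0 bit 7; 33 bits remain
Read 3: bits[7:19] width=12 -> value=1493 (bin 010111010101); offset now 19 = byte 2 bit 3; 21 bits remain

Answer: 46 1 1493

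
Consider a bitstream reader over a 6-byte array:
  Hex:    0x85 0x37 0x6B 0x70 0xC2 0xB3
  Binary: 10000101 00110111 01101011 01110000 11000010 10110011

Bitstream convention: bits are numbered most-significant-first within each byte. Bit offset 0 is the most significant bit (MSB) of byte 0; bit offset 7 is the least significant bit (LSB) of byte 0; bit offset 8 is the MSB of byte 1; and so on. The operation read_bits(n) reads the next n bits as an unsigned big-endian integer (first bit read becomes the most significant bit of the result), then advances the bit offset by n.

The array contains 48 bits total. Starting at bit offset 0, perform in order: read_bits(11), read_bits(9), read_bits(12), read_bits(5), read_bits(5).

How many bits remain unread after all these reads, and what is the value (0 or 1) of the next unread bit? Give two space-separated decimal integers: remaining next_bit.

Read 1: bits[0:11] width=11 -> value=1065 (bin 10000101001); offset now 11 = byte 1 bit 3; 37 bits remain
Read 2: bits[11:20] width=9 -> value=374 (bin 101110110); offset now 20 = byte 2 bit 4; 28 bits remain
Read 3: bits[20:32] width=12 -> value=2928 (bin 101101110000); offset now 32 = byte 4 bit 0; 16 bits remain
Read 4: bits[32:37] width=5 -> value=24 (bin 11000); offset now 37 = byte 4 bit 5; 11 bits remain
Read 5: bits[37:42] width=5 -> value=10 (bin 01010); offset now 42 = byte 5 bit 2; 6 bits remain

Answer: 6 1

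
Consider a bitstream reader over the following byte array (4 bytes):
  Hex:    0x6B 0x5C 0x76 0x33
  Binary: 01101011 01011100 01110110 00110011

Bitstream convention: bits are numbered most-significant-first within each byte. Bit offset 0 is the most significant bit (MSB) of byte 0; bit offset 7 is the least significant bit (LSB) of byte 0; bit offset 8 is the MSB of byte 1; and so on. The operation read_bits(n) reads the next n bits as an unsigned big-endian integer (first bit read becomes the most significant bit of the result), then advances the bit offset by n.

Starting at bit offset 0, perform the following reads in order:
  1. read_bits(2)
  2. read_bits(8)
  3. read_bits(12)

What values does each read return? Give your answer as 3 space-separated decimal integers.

Read 1: bits[0:2] width=2 -> value=1 (bin 01); offset now 2 = byte 0 bit 2; 30 bits remain
Read 2: bits[2:10] width=8 -> value=173 (bin 10101101); offset now 10 = byte 1 bit 2; 22 bits remain
Read 3: bits[10:22] width=12 -> value=1821 (bin 011100011101); offset now 22 = byte 2 bit 6; 10 bits remain

Answer: 1 173 1821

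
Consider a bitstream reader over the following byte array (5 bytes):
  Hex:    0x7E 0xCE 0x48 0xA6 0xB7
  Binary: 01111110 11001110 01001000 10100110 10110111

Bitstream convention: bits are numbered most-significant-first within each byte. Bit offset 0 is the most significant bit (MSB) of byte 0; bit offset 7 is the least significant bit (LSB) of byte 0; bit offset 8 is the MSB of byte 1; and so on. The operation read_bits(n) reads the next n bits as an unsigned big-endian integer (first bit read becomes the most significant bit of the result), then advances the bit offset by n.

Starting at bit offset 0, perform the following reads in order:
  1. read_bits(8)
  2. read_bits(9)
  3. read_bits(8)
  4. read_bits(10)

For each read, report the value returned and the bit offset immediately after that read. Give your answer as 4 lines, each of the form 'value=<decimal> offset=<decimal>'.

Answer: value=126 offset=8
value=412 offset=17
value=145 offset=25
value=309 offset=35

Derivation:
Read 1: bits[0:8] width=8 -> value=126 (bin 01111110); offset now 8 = byte 1 bit 0; 32 bits remain
Read 2: bits[8:17] width=9 -> value=412 (bin 110011100); offset now 17 = byte 2 bit 1; 23 bits remain
Read 3: bits[17:25] width=8 -> value=145 (bin 10010001); offset now 25 = byte 3 bit 1; 15 bits remain
Read 4: bits[25:35] width=10 -> value=309 (bin 0100110101); offset now 35 = byte 4 bit 3; 5 bits remain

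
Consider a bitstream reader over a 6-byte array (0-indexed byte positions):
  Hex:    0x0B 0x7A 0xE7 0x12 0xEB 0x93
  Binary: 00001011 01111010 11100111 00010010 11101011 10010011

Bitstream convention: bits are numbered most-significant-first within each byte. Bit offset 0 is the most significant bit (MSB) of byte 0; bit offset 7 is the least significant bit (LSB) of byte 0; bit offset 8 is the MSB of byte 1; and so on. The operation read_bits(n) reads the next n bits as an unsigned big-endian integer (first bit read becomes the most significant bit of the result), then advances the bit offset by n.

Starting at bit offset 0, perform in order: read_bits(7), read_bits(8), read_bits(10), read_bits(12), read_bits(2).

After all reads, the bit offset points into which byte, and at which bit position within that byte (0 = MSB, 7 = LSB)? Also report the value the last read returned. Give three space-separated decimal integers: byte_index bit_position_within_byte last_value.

Read 1: bits[0:7] width=7 -> value=5 (bin 0000101); offset now 7 = byte 0 bit 7; 41 bits remain
Read 2: bits[7:15] width=8 -> value=189 (bin 10111101); offset now 15 = byte 1 bit 7; 33 bits remain
Read 3: bits[15:25] width=10 -> value=462 (bin 0111001110); offset now 25 = byte 3 bit 1; 23 bits remain
Read 4: bits[25:37] width=12 -> value=605 (bin 001001011101); offset now 37 = byte 4 bit 5; 11 bits remain
Read 5: bits[37:39] width=2 -> value=1 (bin 01); offset now 39 = byte 4 bit 7; 9 bits remain

Answer: 4 7 1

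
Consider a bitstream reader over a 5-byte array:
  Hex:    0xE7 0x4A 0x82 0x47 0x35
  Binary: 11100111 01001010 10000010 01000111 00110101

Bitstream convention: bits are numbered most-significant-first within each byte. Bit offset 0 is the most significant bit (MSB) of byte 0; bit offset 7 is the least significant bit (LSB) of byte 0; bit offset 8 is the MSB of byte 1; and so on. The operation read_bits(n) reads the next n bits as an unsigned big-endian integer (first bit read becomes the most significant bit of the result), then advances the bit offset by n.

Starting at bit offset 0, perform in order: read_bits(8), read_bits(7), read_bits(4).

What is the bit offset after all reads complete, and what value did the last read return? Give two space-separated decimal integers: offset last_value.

Answer: 19 4

Derivation:
Read 1: bits[0:8] width=8 -> value=231 (bin 11100111); offset now 8 = byte 1 bit 0; 32 bits remain
Read 2: bits[8:15] width=7 -> value=37 (bin 0100101); offset now 15 = byte 1 bit 7; 25 bits remain
Read 3: bits[15:19] width=4 -> value=4 (bin 0100); offset now 19 = byte 2 bit 3; 21 bits remain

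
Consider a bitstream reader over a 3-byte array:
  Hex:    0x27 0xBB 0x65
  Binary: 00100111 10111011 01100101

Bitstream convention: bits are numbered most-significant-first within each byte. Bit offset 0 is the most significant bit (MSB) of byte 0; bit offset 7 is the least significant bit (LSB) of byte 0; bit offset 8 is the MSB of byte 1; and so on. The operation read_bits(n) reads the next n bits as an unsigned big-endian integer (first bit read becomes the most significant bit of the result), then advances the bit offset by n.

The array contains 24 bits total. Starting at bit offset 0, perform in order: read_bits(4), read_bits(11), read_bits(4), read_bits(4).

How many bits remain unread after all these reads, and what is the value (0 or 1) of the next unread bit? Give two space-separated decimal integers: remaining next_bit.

Read 1: bits[0:4] width=4 -> value=2 (bin 0010); offset now 4 = byte 0 bit 4; 20 bits remain
Read 2: bits[4:15] width=11 -> value=989 (bin 01111011101); offset now 15 = byte 1 bit 7; 9 bits remain
Read 3: bits[15:19] width=4 -> value=11 (bin 1011); offset now 19 = byte 2 bit 3; 5 bits remain
Read 4: bits[19:23] width=4 -> value=2 (bin 0010); offset now 23 = byte 2 bit 7; 1 bits remain

Answer: 1 1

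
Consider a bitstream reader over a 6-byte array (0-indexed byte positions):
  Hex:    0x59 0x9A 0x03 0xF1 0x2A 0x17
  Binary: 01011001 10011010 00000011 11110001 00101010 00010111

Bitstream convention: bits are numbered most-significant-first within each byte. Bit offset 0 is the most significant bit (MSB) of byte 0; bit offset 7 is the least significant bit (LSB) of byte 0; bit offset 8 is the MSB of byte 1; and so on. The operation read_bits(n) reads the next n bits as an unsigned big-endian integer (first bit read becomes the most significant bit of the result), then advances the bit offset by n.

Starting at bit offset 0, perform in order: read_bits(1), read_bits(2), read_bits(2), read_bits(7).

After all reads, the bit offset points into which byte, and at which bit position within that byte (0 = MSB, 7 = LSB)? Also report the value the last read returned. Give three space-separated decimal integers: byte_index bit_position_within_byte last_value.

Answer: 1 4 25

Derivation:
Read 1: bits[0:1] width=1 -> value=0 (bin 0); offset now 1 = byte 0 bit 1; 47 bits remain
Read 2: bits[1:3] width=2 -> value=2 (bin 10); offset now 3 = byte 0 bit 3; 45 bits remain
Read 3: bits[3:5] width=2 -> value=3 (bin 11); offset now 5 = byte 0 bit 5; 43 bits remain
Read 4: bits[5:12] width=7 -> value=25 (bin 0011001); offset now 12 = byte 1 bit 4; 36 bits remain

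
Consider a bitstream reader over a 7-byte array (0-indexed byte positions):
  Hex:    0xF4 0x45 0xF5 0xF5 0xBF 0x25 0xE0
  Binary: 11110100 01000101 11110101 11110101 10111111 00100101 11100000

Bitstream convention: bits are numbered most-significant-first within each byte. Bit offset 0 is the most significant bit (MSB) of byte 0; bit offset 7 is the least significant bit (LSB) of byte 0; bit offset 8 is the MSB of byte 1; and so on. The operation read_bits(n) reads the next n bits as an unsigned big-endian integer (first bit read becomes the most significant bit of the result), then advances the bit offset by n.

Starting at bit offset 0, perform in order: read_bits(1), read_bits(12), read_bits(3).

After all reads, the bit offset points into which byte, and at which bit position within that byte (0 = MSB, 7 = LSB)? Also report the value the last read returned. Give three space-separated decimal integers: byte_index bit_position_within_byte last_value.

Answer: 2 0 5

Derivation:
Read 1: bits[0:1] width=1 -> value=1 (bin 1); offset now 1 = byte 0 bit 1; 55 bits remain
Read 2: bits[1:13] width=12 -> value=3720 (bin 111010001000); offset now 13 = byte 1 bit 5; 43 bits remain
Read 3: bits[13:16] width=3 -> value=5 (bin 101); offset now 16 = byte 2 bit 0; 40 bits remain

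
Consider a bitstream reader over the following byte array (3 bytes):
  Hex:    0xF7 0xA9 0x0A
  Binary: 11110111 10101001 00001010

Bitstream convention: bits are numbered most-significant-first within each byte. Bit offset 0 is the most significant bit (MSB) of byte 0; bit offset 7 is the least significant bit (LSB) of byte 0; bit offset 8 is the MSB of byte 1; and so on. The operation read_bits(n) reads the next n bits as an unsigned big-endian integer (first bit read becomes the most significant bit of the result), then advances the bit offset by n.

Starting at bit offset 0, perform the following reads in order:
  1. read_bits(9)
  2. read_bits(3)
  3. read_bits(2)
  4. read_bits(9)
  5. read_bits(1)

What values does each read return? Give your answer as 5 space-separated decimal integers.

Answer: 495 2 2 133 0

Derivation:
Read 1: bits[0:9] width=9 -> value=495 (bin 111101111); offset now 9 = byte 1 bit 1; 15 bits remain
Read 2: bits[9:12] width=3 -> value=2 (bin 010); offset now 12 = byte 1 bit 4; 12 bits remain
Read 3: bits[12:14] width=2 -> value=2 (bin 10); offset now 14 = byte 1 bit 6; 10 bits remain
Read 4: bits[14:23] width=9 -> value=133 (bin 010000101); offset now 23 = byte 2 bit 7; 1 bits remain
Read 5: bits[23:24] width=1 -> value=0 (bin 0); offset now 24 = byte 3 bit 0; 0 bits remain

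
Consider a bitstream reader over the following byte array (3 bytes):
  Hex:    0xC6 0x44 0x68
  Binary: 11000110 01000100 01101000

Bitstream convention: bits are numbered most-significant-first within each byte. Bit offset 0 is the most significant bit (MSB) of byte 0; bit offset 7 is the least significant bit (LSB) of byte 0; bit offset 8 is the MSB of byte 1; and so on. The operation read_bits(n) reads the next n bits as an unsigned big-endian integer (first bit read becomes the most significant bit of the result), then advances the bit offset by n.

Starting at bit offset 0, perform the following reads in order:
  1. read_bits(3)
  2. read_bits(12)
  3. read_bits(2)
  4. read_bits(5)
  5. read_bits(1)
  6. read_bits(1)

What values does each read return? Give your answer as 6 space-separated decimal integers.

Answer: 6 802 0 26 0 0

Derivation:
Read 1: bits[0:3] width=3 -> value=6 (bin 110); offset now 3 = byte 0 bit 3; 21 bits remain
Read 2: bits[3:15] width=12 -> value=802 (bin 001100100010); offset now 15 = byte 1 bit 7; 9 bits remain
Read 3: bits[15:17] width=2 -> value=0 (bin 00); offset now 17 = byte 2 bit 1; 7 bits remain
Read 4: bits[17:22] width=5 -> value=26 (bin 11010); offset now 22 = byte 2 bit 6; 2 bits remain
Read 5: bits[22:23] width=1 -> value=0 (bin 0); offset now 23 = byte 2 bit 7; 1 bits remain
Read 6: bits[23:24] width=1 -> value=0 (bin 0); offset now 24 = byte 3 bit 0; 0 bits remain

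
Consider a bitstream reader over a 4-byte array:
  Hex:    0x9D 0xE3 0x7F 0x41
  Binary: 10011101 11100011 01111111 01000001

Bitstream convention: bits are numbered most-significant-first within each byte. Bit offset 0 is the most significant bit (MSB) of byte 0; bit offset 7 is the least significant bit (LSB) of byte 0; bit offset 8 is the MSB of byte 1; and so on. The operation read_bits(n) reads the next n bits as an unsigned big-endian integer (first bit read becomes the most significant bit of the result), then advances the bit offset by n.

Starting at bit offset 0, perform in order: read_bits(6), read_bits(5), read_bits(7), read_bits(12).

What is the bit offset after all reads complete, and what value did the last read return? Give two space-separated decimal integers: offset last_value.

Read 1: bits[0:6] width=6 -> value=39 (bin 100111); offset now 6 = byte 0 bit 6; 26 bits remain
Read 2: bits[6:11] width=5 -> value=15 (bin 01111); offset now 11 = byte 1 bit 3; 21 bits remain
Read 3: bits[11:18] width=7 -> value=13 (bin 0001101); offset now 18 = byte 2 bit 2; 14 bits remain
Read 4: bits[18:30] width=12 -> value=4048 (bin 111111010000); offset now 30 = byte 3 bit 6; 2 bits remain

Answer: 30 4048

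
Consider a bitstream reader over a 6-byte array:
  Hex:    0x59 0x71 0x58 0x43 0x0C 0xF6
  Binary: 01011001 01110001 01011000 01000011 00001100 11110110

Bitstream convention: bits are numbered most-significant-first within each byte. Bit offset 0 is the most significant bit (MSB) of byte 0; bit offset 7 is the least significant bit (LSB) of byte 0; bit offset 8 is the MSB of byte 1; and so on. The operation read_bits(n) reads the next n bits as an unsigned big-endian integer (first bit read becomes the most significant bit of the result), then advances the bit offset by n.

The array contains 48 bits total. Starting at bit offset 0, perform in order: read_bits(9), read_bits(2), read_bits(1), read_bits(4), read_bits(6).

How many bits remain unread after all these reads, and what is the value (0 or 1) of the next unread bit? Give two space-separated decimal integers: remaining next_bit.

Read 1: bits[0:9] width=9 -> value=178 (bin 010110010); offset now 9 = byte 1 bit 1; 39 bits remain
Read 2: bits[9:11] width=2 -> value=3 (bin 11); offset now 11 = byte 1 bit 3; 37 bits remain
Read 3: bits[11:12] width=1 -> value=1 (bin 1); offset now 12 = byte 1 bit 4; 36 bits remain
Read 4: bits[12:16] width=4 -> value=1 (bin 0001); offset now 16 = byte 2 bit 0; 32 bits remain
Read 5: bits[16:22] width=6 -> value=22 (bin 010110); offset now 22 = byte 2 bit 6; 26 bits remain

Answer: 26 0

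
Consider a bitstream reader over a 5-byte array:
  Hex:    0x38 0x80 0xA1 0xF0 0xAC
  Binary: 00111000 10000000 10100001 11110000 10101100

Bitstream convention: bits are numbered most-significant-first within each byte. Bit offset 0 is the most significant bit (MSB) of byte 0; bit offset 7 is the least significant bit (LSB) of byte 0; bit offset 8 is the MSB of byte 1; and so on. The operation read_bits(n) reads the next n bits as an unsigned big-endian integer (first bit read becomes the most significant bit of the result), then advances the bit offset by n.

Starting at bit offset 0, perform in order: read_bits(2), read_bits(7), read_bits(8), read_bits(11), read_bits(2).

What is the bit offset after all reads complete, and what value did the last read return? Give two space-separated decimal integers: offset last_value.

Answer: 30 0

Derivation:
Read 1: bits[0:2] width=2 -> value=0 (bin 00); offset now 2 = byte 0 bit 2; 38 bits remain
Read 2: bits[2:9] width=7 -> value=113 (bin 1110001); offset now 9 = byte 1 bit 1; 31 bits remain
Read 3: bits[9:17] width=8 -> value=1 (bin 00000001); offset now 17 = byte 2 bit 1; 23 bits remain
Read 4: bits[17:28] width=11 -> value=543 (bin 01000011111); offset now 28 = byte 3 bit 4; 12 bits remain
Read 5: bits[28:30] width=2 -> value=0 (bin 00); offset now 30 = byte 3 bit 6; 10 bits remain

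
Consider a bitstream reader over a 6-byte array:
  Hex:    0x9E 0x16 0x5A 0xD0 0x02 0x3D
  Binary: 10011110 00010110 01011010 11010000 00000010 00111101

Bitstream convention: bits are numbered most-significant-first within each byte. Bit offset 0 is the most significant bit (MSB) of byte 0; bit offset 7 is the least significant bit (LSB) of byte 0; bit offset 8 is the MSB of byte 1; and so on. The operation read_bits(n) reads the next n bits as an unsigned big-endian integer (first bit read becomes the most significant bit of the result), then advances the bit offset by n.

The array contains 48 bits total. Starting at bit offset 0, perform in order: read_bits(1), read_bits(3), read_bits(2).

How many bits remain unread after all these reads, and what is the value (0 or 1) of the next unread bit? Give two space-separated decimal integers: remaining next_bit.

Read 1: bits[0:1] width=1 -> value=1 (bin 1); offset now 1 = byte 0 bit 1; 47 bits remain
Read 2: bits[1:4] width=3 -> value=1 (bin 001); offset now 4 = byte 0 bit 4; 44 bits remain
Read 3: bits[4:6] width=2 -> value=3 (bin 11); offset now 6 = byte 0 bit 6; 42 bits remain

Answer: 42 1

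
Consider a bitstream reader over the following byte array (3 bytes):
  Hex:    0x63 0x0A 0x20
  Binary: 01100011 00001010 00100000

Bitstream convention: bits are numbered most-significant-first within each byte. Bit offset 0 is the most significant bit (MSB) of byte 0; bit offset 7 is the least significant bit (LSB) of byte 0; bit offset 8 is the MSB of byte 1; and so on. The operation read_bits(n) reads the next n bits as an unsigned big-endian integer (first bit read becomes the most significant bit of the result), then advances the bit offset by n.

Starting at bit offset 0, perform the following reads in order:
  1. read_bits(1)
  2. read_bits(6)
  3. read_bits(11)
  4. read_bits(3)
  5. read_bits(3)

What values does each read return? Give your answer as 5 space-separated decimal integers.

Read 1: bits[0:1] width=1 -> value=0 (bin 0); offset now 1 = byte 0 bit 1; 23 bits remain
Read 2: bits[1:7] width=6 -> value=49 (bin 110001); offset now 7 = byte 0 bit 7; 17 bits remain
Read 3: bits[7:18] width=11 -> value=1064 (bin 10000101000); offset now 18 = byte 2 bit 2; 6 bits remain
Read 4: bits[18:21] width=3 -> value=4 (bin 100); offset now 21 = byte 2 bit 5; 3 bits remain
Read 5: bits[21:24] width=3 -> value=0 (bin 000); offset now 24 = byte 3 bit 0; 0 bits remain

Answer: 0 49 1064 4 0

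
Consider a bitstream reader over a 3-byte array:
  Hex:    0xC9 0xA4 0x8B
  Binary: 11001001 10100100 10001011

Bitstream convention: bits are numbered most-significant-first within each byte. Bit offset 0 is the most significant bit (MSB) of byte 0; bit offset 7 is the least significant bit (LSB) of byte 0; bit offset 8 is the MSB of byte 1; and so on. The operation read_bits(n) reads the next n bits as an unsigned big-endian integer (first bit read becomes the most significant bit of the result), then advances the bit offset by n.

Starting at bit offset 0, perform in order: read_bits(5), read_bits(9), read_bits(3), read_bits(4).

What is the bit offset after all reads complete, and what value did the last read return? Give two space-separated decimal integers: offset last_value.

Read 1: bits[0:5] width=5 -> value=25 (bin 11001); offset now 5 = byte 0 bit 5; 19 bits remain
Read 2: bits[5:14] width=9 -> value=105 (bin 001101001); offset now 14 = byte 1 bit 6; 10 bits remain
Read 3: bits[14:17] width=3 -> value=1 (bin 001); offset now 17 = byte 2 bit 1; 7 bits remain
Read 4: bits[17:21] width=4 -> value=1 (bin 0001); offset now 21 = byte 2 bit 5; 3 bits remain

Answer: 21 1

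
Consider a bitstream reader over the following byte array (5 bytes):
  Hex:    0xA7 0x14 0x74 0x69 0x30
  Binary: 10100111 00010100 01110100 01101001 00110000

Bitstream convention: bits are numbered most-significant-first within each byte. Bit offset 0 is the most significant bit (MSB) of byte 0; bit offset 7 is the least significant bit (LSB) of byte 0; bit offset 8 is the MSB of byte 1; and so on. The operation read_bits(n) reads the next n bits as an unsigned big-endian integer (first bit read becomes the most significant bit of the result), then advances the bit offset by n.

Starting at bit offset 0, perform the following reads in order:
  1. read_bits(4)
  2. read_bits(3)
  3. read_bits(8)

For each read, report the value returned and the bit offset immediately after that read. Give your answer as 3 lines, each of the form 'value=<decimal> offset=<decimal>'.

Read 1: bits[0:4] width=4 -> value=10 (bin 1010); offset now 4 = byte 0 bit 4; 36 bits remain
Read 2: bits[4:7] width=3 -> value=3 (bin 011); offset now 7 = byte 0 bit 7; 33 bits remain
Read 3: bits[7:15] width=8 -> value=138 (bin 10001010); offset now 15 = byte 1 bit 7; 25 bits remain

Answer: value=10 offset=4
value=3 offset=7
value=138 offset=15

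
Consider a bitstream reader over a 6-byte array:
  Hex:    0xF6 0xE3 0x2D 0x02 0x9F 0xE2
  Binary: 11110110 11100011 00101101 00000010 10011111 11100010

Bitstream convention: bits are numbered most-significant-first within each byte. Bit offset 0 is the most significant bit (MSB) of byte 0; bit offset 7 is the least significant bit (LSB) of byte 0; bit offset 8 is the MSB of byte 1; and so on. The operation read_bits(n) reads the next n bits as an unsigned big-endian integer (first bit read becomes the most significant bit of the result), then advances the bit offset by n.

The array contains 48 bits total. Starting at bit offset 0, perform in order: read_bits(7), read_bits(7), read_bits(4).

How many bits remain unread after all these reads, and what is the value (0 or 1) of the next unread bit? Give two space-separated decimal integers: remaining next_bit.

Answer: 30 1

Derivation:
Read 1: bits[0:7] width=7 -> value=123 (bin 1111011); offset now 7 = byte 0 bit 7; 41 bits remain
Read 2: bits[7:14] width=7 -> value=56 (bin 0111000); offset now 14 = byte 1 bit 6; 34 bits remain
Read 3: bits[14:18] width=4 -> value=12 (bin 1100); offset now 18 = byte 2 bit 2; 30 bits remain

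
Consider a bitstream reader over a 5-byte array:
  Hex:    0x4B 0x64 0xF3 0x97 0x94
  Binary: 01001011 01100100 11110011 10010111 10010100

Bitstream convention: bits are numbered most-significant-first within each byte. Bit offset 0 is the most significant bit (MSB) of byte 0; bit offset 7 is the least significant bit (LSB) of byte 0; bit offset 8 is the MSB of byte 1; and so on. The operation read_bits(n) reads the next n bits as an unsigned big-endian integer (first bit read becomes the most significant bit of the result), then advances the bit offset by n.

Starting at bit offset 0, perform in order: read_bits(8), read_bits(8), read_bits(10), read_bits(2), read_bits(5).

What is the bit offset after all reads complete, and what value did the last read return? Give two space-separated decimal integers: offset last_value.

Read 1: bits[0:8] width=8 -> value=75 (bin 01001011); offset now 8 = byte 1 bit 0; 32 bits remain
Read 2: bits[8:16] width=8 -> value=100 (bin 01100100); offset now 16 = byte 2 bit 0; 24 bits remain
Read 3: bits[16:26] width=10 -> value=974 (bin 1111001110); offset now 26 = byte 3 bit 2; 14 bits remain
Read 4: bits[26:28] width=2 -> value=1 (bin 01); offset now 28 = byte 3 bit 4; 12 bits remain
Read 5: bits[28:33] width=5 -> value=15 (bin 01111); offset now 33 = byte 4 bit 1; 7 bits remain

Answer: 33 15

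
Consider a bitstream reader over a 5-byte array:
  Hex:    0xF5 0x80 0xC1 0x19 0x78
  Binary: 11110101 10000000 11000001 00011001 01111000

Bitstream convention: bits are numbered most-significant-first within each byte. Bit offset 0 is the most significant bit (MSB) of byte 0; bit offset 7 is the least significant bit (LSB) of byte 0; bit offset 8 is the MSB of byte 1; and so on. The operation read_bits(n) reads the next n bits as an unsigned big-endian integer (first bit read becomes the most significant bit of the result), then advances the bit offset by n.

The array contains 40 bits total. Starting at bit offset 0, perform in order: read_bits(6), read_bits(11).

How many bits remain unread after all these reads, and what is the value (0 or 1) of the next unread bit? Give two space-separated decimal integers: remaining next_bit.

Answer: 23 1

Derivation:
Read 1: bits[0:6] width=6 -> value=61 (bin 111101); offset now 6 = byte 0 bit 6; 34 bits remain
Read 2: bits[6:17] width=11 -> value=769 (bin 01100000001); offset now 17 = byte 2 bit 1; 23 bits remain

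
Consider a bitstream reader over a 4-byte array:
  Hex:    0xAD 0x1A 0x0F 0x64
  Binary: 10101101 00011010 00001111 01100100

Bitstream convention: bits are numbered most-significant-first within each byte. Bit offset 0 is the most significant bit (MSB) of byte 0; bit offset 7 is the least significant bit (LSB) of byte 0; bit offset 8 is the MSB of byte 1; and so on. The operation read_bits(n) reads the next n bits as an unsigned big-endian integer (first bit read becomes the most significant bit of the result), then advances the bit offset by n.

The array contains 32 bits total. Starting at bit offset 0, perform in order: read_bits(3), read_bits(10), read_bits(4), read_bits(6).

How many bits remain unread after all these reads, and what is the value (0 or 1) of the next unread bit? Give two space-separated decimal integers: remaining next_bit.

Answer: 9 1

Derivation:
Read 1: bits[0:3] width=3 -> value=5 (bin 101); offset now 3 = byte 0 bit 3; 29 bits remain
Read 2: bits[3:13] width=10 -> value=419 (bin 0110100011); offset now 13 = byte 1 bit 5; 19 bits remain
Read 3: bits[13:17] width=4 -> value=4 (bin 0100); offset now 17 = byte 2 bit 1; 15 bits remain
Read 4: bits[17:23] width=6 -> value=7 (bin 000111); offset now 23 = byte 2 bit 7; 9 bits remain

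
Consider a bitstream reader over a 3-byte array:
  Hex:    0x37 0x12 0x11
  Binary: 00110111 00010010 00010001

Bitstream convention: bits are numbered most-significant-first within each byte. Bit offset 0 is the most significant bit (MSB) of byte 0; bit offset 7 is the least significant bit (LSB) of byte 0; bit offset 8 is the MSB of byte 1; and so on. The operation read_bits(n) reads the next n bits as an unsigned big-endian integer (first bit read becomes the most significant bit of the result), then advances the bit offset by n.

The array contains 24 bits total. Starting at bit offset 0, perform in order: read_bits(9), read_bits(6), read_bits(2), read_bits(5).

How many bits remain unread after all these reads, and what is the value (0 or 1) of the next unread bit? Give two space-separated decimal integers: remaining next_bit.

Read 1: bits[0:9] width=9 -> value=110 (bin 001101110); offset now 9 = byte 1 bit 1; 15 bits remain
Read 2: bits[9:15] width=6 -> value=9 (bin 001001); offset now 15 = byte 1 bit 7; 9 bits remain
Read 3: bits[15:17] width=2 -> value=0 (bin 00); offset now 17 = byte 2 bit 1; 7 bits remain
Read 4: bits[17:22] width=5 -> value=4 (bin 00100); offset now 22 = byte 2 bit 6; 2 bits remain

Answer: 2 0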